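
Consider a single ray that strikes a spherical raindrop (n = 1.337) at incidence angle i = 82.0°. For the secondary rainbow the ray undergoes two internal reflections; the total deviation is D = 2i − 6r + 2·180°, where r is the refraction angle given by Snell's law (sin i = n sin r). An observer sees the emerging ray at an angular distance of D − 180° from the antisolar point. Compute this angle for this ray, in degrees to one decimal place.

sin r = sin 82.0° / 1.337 = 0.9903/1.337 = 0.7407; r = 47.79°.
D = 2·82.0° − 6·47.79° + 2·180° = 164.00° − 286.73° + 360° = 237.27°.
Angle from antisolar point = D − 180° = 57.27°.

57.3°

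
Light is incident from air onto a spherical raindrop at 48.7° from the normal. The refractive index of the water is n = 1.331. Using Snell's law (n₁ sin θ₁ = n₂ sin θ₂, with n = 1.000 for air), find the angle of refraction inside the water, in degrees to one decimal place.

34.4°

Snell: sin θ_r = sin θ_i / n = sin 48.7° / 1.331 = 0.7513 / 1.331 = 0.5644.
θ_r = arcsin(0.5644) = 34.36°.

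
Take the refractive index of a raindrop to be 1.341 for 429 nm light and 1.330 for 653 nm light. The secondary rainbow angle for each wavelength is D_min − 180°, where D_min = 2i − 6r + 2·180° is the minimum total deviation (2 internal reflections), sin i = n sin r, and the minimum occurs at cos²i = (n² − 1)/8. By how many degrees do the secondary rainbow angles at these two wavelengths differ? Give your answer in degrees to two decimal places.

At 429 nm (n = 1.341): cos²i = 0.09979 → i = 71.586°, r = 45.034°, D_min = 232.966°, rainbow angle = 52.966°.
At 653 nm (n = 1.330): cos²i = 0.09611 → i = 71.940°, r = 45.630°, D_min = 230.101°, rainbow angle = 50.101°.
Angular width = |52.966° − 50.101°| = 2.865°.

2.86°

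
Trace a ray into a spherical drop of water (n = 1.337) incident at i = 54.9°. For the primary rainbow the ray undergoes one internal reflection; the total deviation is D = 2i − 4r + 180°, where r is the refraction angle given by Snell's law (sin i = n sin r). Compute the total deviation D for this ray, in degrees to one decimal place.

138.9°

sin r = sin 54.9° / 1.337 = 0.8181/1.337 = 0.6119; r = 37.73°.
D = 2·54.9° − 4·37.73° + 180° = 109.80° − 150.92° + 180° = 138.88°.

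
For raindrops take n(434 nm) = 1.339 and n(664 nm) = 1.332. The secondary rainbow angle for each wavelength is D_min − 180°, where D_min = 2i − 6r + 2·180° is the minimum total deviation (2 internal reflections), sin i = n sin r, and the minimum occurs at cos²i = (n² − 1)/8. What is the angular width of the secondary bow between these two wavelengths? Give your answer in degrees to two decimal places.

At 434 nm (n = 1.339): cos²i = 0.09912 → i = 71.650°, r = 45.141°, D_min = 232.451°, rainbow angle = 52.451°.
At 664 nm (n = 1.332): cos²i = 0.09678 → i = 71.875°, r = 45.520°, D_min = 230.628°, rainbow angle = 50.628°.
Angular width = |52.451° − 50.628°| = 1.823°.

1.82°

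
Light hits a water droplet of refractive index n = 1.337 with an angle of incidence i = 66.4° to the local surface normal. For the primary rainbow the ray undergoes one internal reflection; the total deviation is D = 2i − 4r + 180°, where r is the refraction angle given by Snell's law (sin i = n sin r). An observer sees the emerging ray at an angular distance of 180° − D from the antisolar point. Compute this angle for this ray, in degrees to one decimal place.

sin r = sin 66.4° / 1.337 = 0.9164/1.337 = 0.6854; r = 43.27°.
D = 2·66.4° − 4·43.27° + 180° = 132.80° − 173.06° + 180° = 139.74°.
Angle from antisolar point = 180° − D = 40.26°.

40.3°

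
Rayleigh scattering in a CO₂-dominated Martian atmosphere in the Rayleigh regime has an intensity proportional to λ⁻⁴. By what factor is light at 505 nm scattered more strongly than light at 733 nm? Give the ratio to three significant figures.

Rayleigh scattering ∝ λ⁻⁴, so the ratio of coefficients is the inverse fourth power of the wavelength ratio.
σ(505)/σ(733) = (733/505)⁴ = (1.4515)⁴ = 4.439.

4.44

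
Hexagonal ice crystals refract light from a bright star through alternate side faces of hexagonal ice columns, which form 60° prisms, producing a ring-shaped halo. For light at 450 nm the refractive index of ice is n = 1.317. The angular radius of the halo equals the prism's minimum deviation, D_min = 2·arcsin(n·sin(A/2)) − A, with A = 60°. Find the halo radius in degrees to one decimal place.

22.4°

n·sin(A/2) = 1.317 × sin 30° = 1.317 × 0.5000 = 0.6585.
D_min = 2·arcsin(0.6585) − 60° = 2 × 41.186° − 60° = 22.371°.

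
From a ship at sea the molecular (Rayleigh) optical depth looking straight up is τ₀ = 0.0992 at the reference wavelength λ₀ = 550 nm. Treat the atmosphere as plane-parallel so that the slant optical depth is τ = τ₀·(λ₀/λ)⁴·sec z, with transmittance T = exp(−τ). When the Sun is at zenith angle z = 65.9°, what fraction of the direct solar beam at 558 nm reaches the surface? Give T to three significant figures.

sec 65.9° = 2.4490.
τ = 0.0992 × (550/558)⁴ × 2.4490 = 0.0992 × 0.9439 × 2.4490 = 0.2293.
T = exp(−0.2293) = 0.7951.

0.795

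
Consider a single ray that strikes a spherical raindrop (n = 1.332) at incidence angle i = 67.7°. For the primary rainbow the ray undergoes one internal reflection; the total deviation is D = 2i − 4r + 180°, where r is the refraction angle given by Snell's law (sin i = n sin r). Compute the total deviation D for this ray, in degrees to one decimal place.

139.4°

sin r = sin 67.7° / 1.332 = 0.9252/1.332 = 0.6946; r = 44.00°.
D = 2·67.7° − 4·44.00° + 180° = 135.40° − 175.98° + 180° = 139.42°.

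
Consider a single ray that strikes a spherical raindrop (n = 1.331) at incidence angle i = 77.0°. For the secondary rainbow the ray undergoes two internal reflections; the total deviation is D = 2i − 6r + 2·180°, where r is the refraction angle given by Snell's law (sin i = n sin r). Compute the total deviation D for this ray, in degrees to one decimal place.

sin r = sin 77.0° / 1.331 = 0.9744/1.331 = 0.7321; r = 47.06°.
D = 2·77.0° − 6·47.06° + 2·180° = 154.00° − 282.36° + 360° = 231.64°.

231.6°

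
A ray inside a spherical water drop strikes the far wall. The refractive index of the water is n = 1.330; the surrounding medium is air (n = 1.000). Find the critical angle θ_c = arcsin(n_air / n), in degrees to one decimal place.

sin θ_c = n_air / n = 1.000 / 1.330 = 0.7519.
θ_c = arcsin(0.7519) = 48.75°.

48.8°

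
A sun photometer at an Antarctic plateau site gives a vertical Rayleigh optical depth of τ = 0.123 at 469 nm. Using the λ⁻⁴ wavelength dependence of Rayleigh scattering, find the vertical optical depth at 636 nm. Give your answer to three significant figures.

0.0364

τ(636 nm) = τ(469 nm) × (469/636)⁴ = 0.123 × (0.7374)⁴ = 0.123 × 0.2957 = 0.0364.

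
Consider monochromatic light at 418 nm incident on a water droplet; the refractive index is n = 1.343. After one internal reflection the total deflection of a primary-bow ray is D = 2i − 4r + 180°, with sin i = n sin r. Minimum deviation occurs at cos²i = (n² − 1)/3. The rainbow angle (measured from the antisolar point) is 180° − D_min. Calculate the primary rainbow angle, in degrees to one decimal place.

40.6°

cos²i = (1.80365 − 1)/3 = 0.26788; i = arccos(0.51757) = 58.830°.
sin r = sin 58.830°/1.343 = 0.63711; r = 39.577°.
D_min = 2·58.830° − 4·39.577° + 180° = 139.354°.
Rainbow angle = 180° − D_min = 40.646°.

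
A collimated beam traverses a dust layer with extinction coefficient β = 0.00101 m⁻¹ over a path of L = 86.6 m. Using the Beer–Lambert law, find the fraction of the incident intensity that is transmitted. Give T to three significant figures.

τ = β·L = 0.00101 × 86.6 = 0.0875.
T = exp(−0.0875) = 0.9163.

0.916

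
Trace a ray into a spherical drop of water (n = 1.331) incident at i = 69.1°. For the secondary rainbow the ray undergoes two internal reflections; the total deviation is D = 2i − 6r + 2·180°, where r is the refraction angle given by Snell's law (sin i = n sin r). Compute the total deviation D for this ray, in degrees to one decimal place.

sin r = sin 69.1° / 1.331 = 0.9342/1.331 = 0.7019; r = 44.58°.
D = 2·69.1° − 6·44.58° + 2·180° = 138.20° − 267.47° + 360° = 230.73°.

230.7°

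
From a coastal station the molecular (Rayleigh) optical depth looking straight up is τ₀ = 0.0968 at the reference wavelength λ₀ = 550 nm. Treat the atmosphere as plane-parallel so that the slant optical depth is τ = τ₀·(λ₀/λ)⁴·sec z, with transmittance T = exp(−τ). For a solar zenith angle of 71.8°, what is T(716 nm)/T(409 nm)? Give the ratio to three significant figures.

2.47

Airmass: sec 71.8° = 3.2017.
τ(716 nm) = 0.0968 × (550/716)⁴ × 3.2017 = 0.0968 × 0.3482 × 3.2017 = 0.1079.
τ(409 nm) = 0.0968 × (550/409)⁴ × 3.2017 = 0.0968 × 3.2701 × 3.2017 = 1.0135.
T(716)/T(409) = exp(τ_B − τ_A) = exp(0.9056) = 2.4733.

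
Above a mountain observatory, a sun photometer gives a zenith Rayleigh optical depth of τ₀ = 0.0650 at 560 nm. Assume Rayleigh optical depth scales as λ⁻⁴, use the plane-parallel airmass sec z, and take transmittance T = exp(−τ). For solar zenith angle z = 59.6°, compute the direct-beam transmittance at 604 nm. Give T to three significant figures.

sec 59.6° = 1.9762.
τ = 0.0650 × (560/604)⁴ × 1.9762 = 0.0650 × 0.7389 × 1.9762 = 0.0949.
T = exp(−0.0949) = 0.9094.

0.909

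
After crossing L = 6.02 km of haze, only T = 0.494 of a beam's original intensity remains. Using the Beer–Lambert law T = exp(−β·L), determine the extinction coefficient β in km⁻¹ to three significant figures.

Beer–Lambert: T = exp(−βL) ⇒ β = −ln(T)/L = −ln(0.494)/6.02 = 0.7052/6.02 = 0.1171 km⁻¹.

0.117 km⁻¹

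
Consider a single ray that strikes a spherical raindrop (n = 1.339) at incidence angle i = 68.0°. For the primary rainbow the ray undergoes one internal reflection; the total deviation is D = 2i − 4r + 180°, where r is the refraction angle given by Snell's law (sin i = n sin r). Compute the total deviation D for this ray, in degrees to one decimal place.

140.7°

sin r = sin 68.0° / 1.339 = 0.9272/1.339 = 0.6924; r = 43.82°.
D = 2·68.0° − 4·43.82° + 180° = 136.00° − 175.30° + 180° = 140.70°.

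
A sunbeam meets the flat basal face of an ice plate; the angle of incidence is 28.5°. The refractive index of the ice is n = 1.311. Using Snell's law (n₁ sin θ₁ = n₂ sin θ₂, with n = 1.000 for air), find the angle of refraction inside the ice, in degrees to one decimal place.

21.3°

Snell: sin θ_r = sin θ_i / n = sin 28.5° / 1.311 = 0.4772 / 1.311 = 0.3640.
θ_r = arcsin(0.3640) = 21.34°.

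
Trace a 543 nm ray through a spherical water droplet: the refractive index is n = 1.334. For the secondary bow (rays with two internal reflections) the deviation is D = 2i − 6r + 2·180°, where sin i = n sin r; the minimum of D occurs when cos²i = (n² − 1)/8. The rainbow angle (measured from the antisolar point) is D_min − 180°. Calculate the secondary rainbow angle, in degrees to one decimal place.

51.2°

cos²i = (1.77956 − 1)/8 = 0.09744; i = arccos(0.31216) = 71.810°.
sin r = sin 71.810°/1.334 = 0.71217; r = 45.411°.
D_min = 2·71.810° − 6·45.411° + 360° = 231.153°.
Rainbow angle = D_min − 180° = 51.153°.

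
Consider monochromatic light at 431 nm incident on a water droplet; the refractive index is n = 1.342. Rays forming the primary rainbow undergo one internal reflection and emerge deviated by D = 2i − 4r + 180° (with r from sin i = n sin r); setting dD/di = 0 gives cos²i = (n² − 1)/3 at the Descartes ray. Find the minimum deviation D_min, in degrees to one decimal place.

cos²i = (1.80096 − 1)/3 = 0.26699; i = arccos(0.51671) = 58.888°.
sin r = sin 58.888°/1.342 = 0.63797; r = 39.641°.
D_min = 2·58.888° − 4·39.641° + 180° = 139.213°.

139.2°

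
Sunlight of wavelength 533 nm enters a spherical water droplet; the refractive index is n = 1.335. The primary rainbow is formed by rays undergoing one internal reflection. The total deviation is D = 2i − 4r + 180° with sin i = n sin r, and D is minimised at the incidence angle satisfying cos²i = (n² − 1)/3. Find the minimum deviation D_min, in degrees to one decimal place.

cos²i = (1.78222 − 1)/3 = 0.26074; i = arccos(0.51063) = 59.294°.
sin r = sin 59.294°/1.335 = 0.64405; r = 40.094°.
D_min = 2·59.294° − 4·40.094° + 180° = 138.212°.

138.2°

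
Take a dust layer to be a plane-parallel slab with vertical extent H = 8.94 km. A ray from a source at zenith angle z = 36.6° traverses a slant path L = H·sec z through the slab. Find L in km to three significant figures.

sec z = 1/cos 36.6° = 1.2456.
L = 8.94 × 1.2456 = 11.136 km.

11.1 km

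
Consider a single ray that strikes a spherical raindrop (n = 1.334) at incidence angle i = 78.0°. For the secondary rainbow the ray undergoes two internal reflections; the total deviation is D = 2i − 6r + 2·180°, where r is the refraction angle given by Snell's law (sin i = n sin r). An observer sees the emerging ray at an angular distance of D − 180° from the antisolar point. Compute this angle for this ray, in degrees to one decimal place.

sin r = sin 78.0° / 1.334 = 0.9781/1.334 = 0.7332; r = 47.16°.
D = 2·78.0° − 6·47.16° + 2·180° = 156.00° − 282.95° + 360° = 233.05°.
Angle from antisolar point = D − 180° = 53.05°.

53.0°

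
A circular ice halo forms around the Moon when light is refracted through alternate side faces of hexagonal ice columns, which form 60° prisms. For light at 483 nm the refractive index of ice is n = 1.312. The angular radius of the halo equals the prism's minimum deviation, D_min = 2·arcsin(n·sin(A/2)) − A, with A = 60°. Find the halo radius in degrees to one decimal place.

22.0°

n·sin(A/2) = 1.312 × sin 30° = 1.312 × 0.5000 = 0.6560.
D_min = 2·arcsin(0.6560) − 60° = 2 × 40.996° − 60° = 21.991°.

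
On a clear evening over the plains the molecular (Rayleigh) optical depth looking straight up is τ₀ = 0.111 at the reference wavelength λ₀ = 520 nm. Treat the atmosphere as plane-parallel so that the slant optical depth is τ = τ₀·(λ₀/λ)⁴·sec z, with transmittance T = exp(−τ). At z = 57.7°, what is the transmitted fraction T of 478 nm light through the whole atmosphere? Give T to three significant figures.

0.748

sec 57.7° = 1.8714.
τ = 0.111 × (520/478)⁴ × 1.8714 = 0.111 × 1.4006 × 1.8714 = 0.2909.
T = exp(−0.2909) = 0.7476.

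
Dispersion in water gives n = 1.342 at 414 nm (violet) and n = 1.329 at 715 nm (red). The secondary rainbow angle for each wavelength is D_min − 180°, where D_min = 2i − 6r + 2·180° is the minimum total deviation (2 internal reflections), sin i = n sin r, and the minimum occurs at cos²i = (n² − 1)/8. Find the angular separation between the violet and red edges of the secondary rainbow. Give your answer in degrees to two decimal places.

3.39°

At 414 nm (n = 1.342): cos²i = 0.10012 → i = 71.554°, r = 44.981°, D_min = 233.222°, rainbow angle = 53.222°.
At 715 nm (n = 1.329): cos²i = 0.09578 → i = 71.972°, r = 45.685°, D_min = 229.837°, rainbow angle = 49.837°.
Angular width = |53.222° − 49.837°| = 3.385°.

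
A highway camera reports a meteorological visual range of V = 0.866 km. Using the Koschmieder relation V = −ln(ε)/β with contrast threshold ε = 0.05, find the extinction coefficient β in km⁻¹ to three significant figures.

3.46 km⁻¹

β = −ln(0.05) / V = 2.996 / 0.866 = 3.4593 km⁻¹.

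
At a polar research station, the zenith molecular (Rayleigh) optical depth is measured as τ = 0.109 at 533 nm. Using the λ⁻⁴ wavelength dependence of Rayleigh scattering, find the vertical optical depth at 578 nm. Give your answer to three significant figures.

0.0788

τ(578 nm) = τ(533 nm) × (533/578)⁴ = 0.109 × (0.9221)⁴ = 0.109 × 0.7231 = 0.0788.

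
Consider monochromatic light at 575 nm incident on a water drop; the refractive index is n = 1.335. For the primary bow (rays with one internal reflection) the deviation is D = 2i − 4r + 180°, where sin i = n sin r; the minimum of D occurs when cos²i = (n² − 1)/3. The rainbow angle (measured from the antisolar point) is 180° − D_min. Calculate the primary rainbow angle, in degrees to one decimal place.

cos²i = (1.78222 − 1)/3 = 0.26074; i = arccos(0.51063) = 59.294°.
sin r = sin 59.294°/1.335 = 0.64405; r = 40.094°.
D_min = 2·59.294° − 4·40.094° + 180° = 138.212°.
Rainbow angle = 180° − D_min = 41.788°.

41.8°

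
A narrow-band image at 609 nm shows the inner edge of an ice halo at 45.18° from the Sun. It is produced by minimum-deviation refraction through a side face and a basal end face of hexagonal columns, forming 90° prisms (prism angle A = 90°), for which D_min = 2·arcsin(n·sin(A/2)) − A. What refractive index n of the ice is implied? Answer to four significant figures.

Rearranging: n = sin((D_min + A)/2) / sin(A/2).
(D_min + A)/2 = (45.18° + 90°)/2 = 67.590°.
n = sin 67.590° / sin 45° = 0.9245 / 0.7071 = 1.3074.

1.307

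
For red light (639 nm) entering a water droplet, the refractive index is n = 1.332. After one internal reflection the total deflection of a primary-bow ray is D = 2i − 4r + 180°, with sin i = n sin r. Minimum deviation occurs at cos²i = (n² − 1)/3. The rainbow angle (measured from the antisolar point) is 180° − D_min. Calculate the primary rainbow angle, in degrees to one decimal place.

cos²i = (1.77422 − 1)/3 = 0.25807; i = arccos(0.50801) = 59.469°.
sin r = sin 59.469°/1.332 = 0.64666; r = 40.290°.
D_min = 2·59.469° − 4·40.290° + 180° = 137.776°.
Rainbow angle = 180° − D_min = 42.224°.

42.2°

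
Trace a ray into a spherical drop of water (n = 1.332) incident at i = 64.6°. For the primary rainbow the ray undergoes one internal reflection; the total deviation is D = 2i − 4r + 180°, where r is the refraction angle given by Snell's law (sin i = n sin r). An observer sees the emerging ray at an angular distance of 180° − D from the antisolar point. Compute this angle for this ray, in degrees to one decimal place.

41.6°

sin r = sin 64.6° / 1.332 = 0.9033/1.332 = 0.6782; r = 42.70°.
D = 2·64.6° − 4·42.70° + 180° = 129.20° − 170.81° + 180° = 138.39°.
Angle from antisolar point = 180° − D = 41.61°.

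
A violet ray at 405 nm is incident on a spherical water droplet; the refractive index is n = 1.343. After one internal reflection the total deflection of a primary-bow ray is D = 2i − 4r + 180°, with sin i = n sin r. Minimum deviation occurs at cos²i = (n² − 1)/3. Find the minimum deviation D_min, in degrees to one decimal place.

cos²i = (1.80365 − 1)/3 = 0.26788; i = arccos(0.51757) = 58.830°.
sin r = sin 58.830°/1.343 = 0.63711; r = 39.577°.
D_min = 2·58.830° − 4·39.577° + 180° = 139.354°.

139.4°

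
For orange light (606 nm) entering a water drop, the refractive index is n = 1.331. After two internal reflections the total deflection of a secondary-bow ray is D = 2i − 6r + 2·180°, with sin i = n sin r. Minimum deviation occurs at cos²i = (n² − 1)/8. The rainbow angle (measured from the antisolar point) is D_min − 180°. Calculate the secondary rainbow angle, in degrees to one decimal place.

50.4°

cos²i = (1.77156 − 1)/8 = 0.09645; i = arccos(0.31056) = 71.907°.
sin r = sin 71.907°/1.331 = 0.71417; r = 45.575°.
D_min = 2·71.907° − 6·45.575° + 360° = 230.365°.
Rainbow angle = D_min − 180° = 50.365°.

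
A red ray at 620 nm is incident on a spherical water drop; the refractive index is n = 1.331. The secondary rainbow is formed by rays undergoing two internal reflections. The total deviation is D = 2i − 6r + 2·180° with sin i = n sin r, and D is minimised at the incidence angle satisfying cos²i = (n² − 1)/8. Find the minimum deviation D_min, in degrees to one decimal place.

cos²i = (1.77156 − 1)/8 = 0.09645; i = arccos(0.31056) = 71.907°.
sin r = sin 71.907°/1.331 = 0.71417; r = 45.575°.
D_min = 2·71.907° − 6·45.575° + 360° = 230.365°.

230.4°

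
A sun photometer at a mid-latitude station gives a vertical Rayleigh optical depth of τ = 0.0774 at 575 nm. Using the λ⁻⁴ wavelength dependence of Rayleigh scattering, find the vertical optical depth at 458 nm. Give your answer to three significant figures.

τ(458 nm) = τ(575 nm) × (575/458)⁴ = 0.0774 × (1.2555)⁴ = 0.0774 × 2.4843 = 0.1923.

0.192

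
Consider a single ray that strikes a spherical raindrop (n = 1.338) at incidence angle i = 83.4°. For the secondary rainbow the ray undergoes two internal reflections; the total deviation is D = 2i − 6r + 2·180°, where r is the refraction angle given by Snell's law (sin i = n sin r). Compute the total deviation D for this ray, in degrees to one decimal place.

239.2°

sin r = sin 83.4° / 1.338 = 0.9934/1.338 = 0.7424; r = 47.94°.
D = 2·83.4° − 6·47.94° + 2·180° = 166.80° − 287.63° + 360° = 239.17°.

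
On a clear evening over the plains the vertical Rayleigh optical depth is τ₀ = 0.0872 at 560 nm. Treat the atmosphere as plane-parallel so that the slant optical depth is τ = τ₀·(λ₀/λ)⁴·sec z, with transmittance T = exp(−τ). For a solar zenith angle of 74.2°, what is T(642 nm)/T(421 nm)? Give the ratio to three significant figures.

2.26

Airmass: sec 74.2° = 3.6727.
τ(642 nm) = 0.0872 × (560/642)⁴ × 3.6727 = 0.0872 × 0.5789 × 3.6727 = 0.1854.
τ(421 nm) = 0.0872 × (560/421)⁴ × 3.6727 = 0.0872 × 3.1306 × 3.6727 = 1.0026.
T(642)/T(421) = exp(τ_B − τ_A) = exp(0.8172) = 2.2641.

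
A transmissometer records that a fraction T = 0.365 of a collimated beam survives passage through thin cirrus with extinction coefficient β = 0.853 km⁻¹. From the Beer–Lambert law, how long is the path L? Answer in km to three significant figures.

Beer–Lambert: T = exp(−βL) ⇒ L = −ln(T)/β = −ln(0.365)/0.853 = 1.0079/0.853 = 1.182 km.

1.18 km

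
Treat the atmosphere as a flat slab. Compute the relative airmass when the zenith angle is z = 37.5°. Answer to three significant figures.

X = sec z = 1/cos 37.5° = 1/0.7934 = 1.2605.

1.26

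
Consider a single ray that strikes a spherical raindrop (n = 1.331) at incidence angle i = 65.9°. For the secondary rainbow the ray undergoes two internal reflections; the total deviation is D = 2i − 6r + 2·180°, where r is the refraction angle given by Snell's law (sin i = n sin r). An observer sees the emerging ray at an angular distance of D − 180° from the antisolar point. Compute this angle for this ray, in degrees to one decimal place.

sin r = sin 65.9° / 1.331 = 0.9128/1.331 = 0.6858; r = 43.30°.
D = 2·65.9° − 6·43.30° + 2·180° = 131.80° − 259.80° + 360° = 232.00°.
Angle from antisolar point = D − 180° = 52.00°.

52.0°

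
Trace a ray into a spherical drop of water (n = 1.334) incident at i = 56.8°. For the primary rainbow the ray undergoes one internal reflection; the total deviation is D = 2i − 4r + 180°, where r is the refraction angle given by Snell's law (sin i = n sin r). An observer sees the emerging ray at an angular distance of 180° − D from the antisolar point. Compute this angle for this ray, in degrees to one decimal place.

41.8°

sin r = sin 56.8° / 1.334 = 0.8368/1.334 = 0.6273; r = 38.85°.
D = 2·56.8° − 4·38.85° + 180° = 113.60° − 155.39° + 180° = 138.21°.
Angle from antisolar point = 180° − D = 41.79°.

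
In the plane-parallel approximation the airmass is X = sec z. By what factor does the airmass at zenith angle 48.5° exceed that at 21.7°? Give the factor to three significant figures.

1.40

X(48.5°)/X(21.7°) = sec 48.5° / sec 21.7° = cos 21.7° / cos 48.5° = 0.9291/0.6626 = 1.4022.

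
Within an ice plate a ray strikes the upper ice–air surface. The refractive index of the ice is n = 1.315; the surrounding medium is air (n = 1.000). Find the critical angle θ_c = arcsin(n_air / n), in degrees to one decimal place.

49.5°

sin θ_c = n_air / n = 1.000 / 1.315 = 0.7605.
θ_c = arcsin(0.7605) = 49.50°.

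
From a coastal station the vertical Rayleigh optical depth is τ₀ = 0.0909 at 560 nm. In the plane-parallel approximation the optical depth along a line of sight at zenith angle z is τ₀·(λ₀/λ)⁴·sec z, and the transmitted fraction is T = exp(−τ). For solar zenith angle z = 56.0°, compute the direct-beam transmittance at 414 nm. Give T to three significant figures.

0.580

sec 56.0° = 1.7883.
τ = 0.0909 × (560/414)⁴ × 1.7883 = 0.0909 × 3.3477 × 1.7883 = 0.5442.
T = exp(−0.5442) = 0.5803.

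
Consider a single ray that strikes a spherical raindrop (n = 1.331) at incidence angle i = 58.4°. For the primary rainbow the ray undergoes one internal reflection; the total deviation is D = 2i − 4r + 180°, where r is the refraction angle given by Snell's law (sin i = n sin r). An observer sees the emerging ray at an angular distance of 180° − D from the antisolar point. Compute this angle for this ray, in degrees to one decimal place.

sin r = sin 58.4° / 1.331 = 0.8517/1.331 = 0.6399; r = 39.79°.
D = 2·58.4° − 4·39.79° + 180° = 116.80° − 159.14° + 180° = 137.66°.
Angle from antisolar point = 180° − D = 42.34°.

42.3°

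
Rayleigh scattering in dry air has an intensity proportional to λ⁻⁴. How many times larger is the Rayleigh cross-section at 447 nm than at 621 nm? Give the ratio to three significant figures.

Rayleigh scattering ∝ λ⁻⁴, so the ratio of coefficients is the inverse fourth power of the wavelength ratio.
σ(447)/σ(621) = (621/447)⁴ = (1.3893)⁴ = 3.725.

3.73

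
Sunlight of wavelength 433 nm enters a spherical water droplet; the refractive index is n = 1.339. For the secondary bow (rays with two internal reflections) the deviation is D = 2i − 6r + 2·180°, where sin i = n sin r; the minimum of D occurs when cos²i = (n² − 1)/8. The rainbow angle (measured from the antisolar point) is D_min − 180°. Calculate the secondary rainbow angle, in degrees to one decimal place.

cos²i = (1.79292 − 1)/8 = 0.09912; i = arccos(0.31483) = 71.650°.
sin r = sin 71.650°/1.339 = 0.70885; r = 45.141°.
D_min = 2·71.650° − 6·45.141° + 360° = 232.451°.
Rainbow angle = D_min − 180° = 52.451°.

52.5°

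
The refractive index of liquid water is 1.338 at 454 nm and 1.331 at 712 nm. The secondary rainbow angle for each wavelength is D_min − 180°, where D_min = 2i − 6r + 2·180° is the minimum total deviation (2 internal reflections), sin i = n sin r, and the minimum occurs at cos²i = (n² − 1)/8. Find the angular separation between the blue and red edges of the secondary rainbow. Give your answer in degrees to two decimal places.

At 454 nm (n = 1.338): cos²i = 0.09878 → i = 71.682°, r = 45.195°, D_min = 232.193°, rainbow angle = 52.193°.
At 712 nm (n = 1.331): cos²i = 0.09645 → i = 71.907°, r = 45.575°, D_min = 230.365°, rainbow angle = 50.365°.
Angular width = |52.193° − 50.365°| = 1.828°.

1.83°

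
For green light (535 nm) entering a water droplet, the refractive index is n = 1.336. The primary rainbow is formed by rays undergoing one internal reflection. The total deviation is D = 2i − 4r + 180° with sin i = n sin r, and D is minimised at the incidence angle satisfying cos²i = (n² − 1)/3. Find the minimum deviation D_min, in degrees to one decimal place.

138.4°

cos²i = (1.78490 − 1)/3 = 0.26163; i = arccos(0.51150) = 59.236°.
sin r = sin 59.236°/1.336 = 0.64318; r = 40.029°.
D_min = 2·59.236° − 4·40.029° + 180° = 138.356°.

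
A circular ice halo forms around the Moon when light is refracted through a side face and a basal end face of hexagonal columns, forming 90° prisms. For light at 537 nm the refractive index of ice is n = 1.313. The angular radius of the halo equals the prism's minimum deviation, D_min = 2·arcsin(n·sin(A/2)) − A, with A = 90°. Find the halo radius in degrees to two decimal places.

n·sin(A/2) = 1.313 × sin 45° = 1.313 × 0.7071 = 0.9284.
D_min = 2·arcsin(0.9284) − 90° = 2 × 68.192° − 90° = 46.383°.

46.38°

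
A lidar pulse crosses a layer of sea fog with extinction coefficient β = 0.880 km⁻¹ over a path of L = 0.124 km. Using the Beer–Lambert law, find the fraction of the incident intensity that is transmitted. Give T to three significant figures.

τ = β·L = 0.880 × 0.124 = 0.1091.
T = exp(−0.1091) = 0.8966.

0.897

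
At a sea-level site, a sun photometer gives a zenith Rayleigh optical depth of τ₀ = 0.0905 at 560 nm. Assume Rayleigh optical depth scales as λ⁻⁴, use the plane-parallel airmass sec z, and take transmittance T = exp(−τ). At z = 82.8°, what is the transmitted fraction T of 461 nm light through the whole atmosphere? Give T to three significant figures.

0.208

sec 82.8° = 7.9787.
τ = 0.0905 × (560/461)⁴ × 7.9787 = 0.0905 × 2.1775 × 7.9787 = 1.5723.
T = exp(−1.5723) = 0.2076.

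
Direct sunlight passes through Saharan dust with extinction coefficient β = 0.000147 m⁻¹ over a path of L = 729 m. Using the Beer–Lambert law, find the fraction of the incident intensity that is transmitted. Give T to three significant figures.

0.898

τ = β·L = 0.000147 × 729 = 0.1072.
T = exp(−0.1072) = 0.8984.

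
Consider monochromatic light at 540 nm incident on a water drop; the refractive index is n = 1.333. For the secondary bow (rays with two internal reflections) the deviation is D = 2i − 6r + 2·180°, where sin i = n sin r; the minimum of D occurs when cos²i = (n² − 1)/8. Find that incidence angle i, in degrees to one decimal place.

cos²i = (1.333² − 1)/8 = (1.77689 − 1)/8 = 0.09711.
cos i = 0.31163, so i = 71.843°.

71.8°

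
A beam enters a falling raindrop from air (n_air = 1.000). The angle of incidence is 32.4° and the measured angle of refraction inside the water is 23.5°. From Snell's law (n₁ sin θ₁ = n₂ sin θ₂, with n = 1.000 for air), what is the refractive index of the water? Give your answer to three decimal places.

1.344

n = sin θ_i / sin θ_r = sin 32.4° / sin 23.5° = 0.5358 / 0.3987 = 1.3438.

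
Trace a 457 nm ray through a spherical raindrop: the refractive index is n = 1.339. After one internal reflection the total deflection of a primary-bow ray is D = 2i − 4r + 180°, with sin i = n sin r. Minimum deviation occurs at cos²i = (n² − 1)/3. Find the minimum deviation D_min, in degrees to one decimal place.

138.8°

cos²i = (1.79292 − 1)/3 = 0.26431; i = arccos(0.51411) = 59.062°.
sin r = sin 59.062°/1.339 = 0.64057; r = 39.834°.
D_min = 2·59.062° − 4·39.834° + 180° = 138.786°.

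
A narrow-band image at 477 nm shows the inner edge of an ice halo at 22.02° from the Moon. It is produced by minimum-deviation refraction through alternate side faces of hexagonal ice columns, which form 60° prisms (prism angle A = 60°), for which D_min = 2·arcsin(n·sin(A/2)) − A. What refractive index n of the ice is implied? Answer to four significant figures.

Rearranging: n = sin((D_min + A)/2) / sin(A/2).
(D_min + A)/2 = (22.02° + 60°)/2 = 41.010°.
n = sin 41.010° / sin 30° = 0.6562 / 0.5000 = 1.3124.

1.312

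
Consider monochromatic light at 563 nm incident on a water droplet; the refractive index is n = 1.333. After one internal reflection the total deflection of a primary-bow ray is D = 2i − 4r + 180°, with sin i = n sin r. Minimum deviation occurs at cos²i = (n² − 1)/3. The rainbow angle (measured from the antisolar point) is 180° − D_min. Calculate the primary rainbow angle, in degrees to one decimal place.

cos²i = (1.77689 − 1)/3 = 0.25896; i = arccos(0.50888) = 59.410°.
sin r = sin 59.410°/1.333 = 0.64579; r = 40.225°.
D_min = 2·59.410° − 4·40.225° + 180° = 137.922°.
Rainbow angle = 180° − D_min = 42.078°.

42.1°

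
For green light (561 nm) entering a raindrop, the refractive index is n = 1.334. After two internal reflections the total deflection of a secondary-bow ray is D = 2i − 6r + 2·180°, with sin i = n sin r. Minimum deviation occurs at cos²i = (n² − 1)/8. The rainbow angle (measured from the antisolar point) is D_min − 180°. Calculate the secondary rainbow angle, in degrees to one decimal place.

51.2°

cos²i = (1.77956 − 1)/8 = 0.09744; i = arccos(0.31216) = 71.810°.
sin r = sin 71.810°/1.334 = 0.71217; r = 45.411°.
D_min = 2·71.810° − 6·45.411° + 360° = 231.153°.
Rainbow angle = D_min − 180° = 51.153°.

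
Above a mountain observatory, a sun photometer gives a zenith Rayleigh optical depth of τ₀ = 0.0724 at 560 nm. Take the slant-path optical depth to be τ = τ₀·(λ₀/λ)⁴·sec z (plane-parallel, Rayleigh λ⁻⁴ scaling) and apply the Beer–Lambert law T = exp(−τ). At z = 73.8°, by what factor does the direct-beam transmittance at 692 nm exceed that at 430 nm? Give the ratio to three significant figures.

1.89

Airmass: sec 73.8° = 3.5843.
τ(692 nm) = 0.0724 × (560/692)⁴ × 3.5843 = 0.0724 × 0.4289 × 3.5843 = 0.1113.
τ(430 nm) = 0.0724 × (560/430)⁴ × 3.5843 = 0.0724 × 2.8766 × 3.5843 = 0.7465.
T(692)/T(430) = exp(τ_B − τ_A) = exp(0.6352) = 1.8874.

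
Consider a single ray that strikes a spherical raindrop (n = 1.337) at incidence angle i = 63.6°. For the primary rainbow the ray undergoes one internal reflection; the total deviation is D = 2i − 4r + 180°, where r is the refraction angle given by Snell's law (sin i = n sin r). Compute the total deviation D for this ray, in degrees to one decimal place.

sin r = sin 63.6° / 1.337 = 0.8957/1.337 = 0.6699; r = 42.06°.
D = 2·63.6° − 4·42.06° + 180° = 127.20° − 168.25° + 180° = 138.95°.

138.9°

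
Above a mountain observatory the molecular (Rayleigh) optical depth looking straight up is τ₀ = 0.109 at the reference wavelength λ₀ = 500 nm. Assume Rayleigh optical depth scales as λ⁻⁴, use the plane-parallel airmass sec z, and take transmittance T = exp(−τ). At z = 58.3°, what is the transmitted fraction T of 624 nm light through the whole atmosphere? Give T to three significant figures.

sec 58.3° = 1.9031.
τ = 0.109 × (500/624)⁴ × 1.9031 = 0.109 × 0.4122 × 1.9031 = 0.0855.
T = exp(−0.0855) = 0.9180.

0.918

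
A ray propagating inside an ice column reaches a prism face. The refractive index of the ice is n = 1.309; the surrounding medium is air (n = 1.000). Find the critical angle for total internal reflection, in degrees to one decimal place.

49.8°

sin θ_c = n_air / n = 1.000 / 1.309 = 0.7639.
θ_c = arcsin(0.7639) = 49.81°.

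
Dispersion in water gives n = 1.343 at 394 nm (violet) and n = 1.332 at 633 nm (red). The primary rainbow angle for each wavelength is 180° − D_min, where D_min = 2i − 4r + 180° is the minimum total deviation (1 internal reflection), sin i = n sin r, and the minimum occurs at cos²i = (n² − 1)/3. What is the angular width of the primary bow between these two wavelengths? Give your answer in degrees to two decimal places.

1.58°

At 394 nm (n = 1.343): cos²i = 0.26788 → i = 58.830°, r = 39.577°, D_min = 139.354°, rainbow angle = 40.646°.
At 633 nm (n = 1.332): cos²i = 0.25807 → i = 59.469°, r = 40.290°, D_min = 137.776°, rainbow angle = 42.224°.
Angular width = |40.646° − 42.224°| = 1.578°.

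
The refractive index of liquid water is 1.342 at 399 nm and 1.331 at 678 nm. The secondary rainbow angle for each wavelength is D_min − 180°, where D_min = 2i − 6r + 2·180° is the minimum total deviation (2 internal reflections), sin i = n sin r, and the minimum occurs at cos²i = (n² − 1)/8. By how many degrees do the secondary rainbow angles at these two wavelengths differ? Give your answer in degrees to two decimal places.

At 399 nm (n = 1.342): cos²i = 0.10012 → i = 71.554°, r = 44.981°, D_min = 233.222°, rainbow angle = 53.222°.
At 678 nm (n = 1.331): cos²i = 0.09645 → i = 71.907°, r = 45.575°, D_min = 230.365°, rainbow angle = 50.365°.
Angular width = |53.222° − 50.365°| = 2.857°.

2.86°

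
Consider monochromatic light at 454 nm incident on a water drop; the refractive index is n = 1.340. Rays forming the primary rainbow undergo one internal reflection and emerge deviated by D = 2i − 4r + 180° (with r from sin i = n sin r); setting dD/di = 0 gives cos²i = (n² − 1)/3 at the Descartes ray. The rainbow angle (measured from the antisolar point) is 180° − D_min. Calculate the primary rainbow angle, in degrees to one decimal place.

41.1°

cos²i = (1.79560 − 1)/3 = 0.26520; i = arccos(0.51498) = 59.004°.
sin r = sin 59.004°/1.340 = 0.63971; r = 39.770°.
D_min = 2·59.004° − 4·39.770° + 180° = 138.929°.
Rainbow angle = 180° − D_min = 41.071°.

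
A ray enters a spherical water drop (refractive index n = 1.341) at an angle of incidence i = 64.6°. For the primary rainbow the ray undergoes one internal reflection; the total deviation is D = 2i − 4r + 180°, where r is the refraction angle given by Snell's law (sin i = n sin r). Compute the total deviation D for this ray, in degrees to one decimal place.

139.8°

sin r = sin 64.6° / 1.341 = 0.9033/1.341 = 0.6736; r = 42.35°.
D = 2·64.6° − 4·42.35° + 180° = 129.20° − 169.39° + 180° = 139.81°.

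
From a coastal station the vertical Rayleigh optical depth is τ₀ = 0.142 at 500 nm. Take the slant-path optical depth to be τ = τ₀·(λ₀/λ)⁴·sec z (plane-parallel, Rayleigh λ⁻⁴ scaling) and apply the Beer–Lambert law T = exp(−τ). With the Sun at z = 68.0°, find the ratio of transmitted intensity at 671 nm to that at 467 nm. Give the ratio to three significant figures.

Airmass: sec 68.0° = 2.6695.
τ(671 nm) = 0.142 × (500/671)⁴ × 2.6695 = 0.142 × 0.3083 × 2.6695 = 0.1169.
τ(467 nm) = 0.142 × (500/467)⁴ × 2.6695 = 0.142 × 1.3141 × 2.6695 = 0.4981.
T(671)/T(467) = exp(τ_B − τ_A) = exp(0.3812) = 1.4641.

1.46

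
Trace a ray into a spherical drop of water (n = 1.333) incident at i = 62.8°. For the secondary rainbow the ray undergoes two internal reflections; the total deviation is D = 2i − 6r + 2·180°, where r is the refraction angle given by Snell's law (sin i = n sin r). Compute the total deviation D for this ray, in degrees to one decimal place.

sin r = sin 62.8° / 1.333 = 0.8894/1.333 = 0.6672; r = 41.85°.
D = 2·62.8° − 6·41.85° + 2·180° = 125.60° − 251.12° + 360° = 234.48°.

234.5°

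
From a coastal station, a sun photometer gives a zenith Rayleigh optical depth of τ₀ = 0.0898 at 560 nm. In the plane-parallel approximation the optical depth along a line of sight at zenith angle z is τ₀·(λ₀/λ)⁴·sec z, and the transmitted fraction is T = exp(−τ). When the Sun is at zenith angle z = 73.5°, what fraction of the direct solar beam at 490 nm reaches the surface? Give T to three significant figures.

0.583

sec 73.5° = 3.5209.
τ = 0.0898 × (560/490)⁴ × 3.5209 = 0.0898 × 1.7060 × 3.5209 = 0.5394.
T = exp(−0.5394) = 0.5831.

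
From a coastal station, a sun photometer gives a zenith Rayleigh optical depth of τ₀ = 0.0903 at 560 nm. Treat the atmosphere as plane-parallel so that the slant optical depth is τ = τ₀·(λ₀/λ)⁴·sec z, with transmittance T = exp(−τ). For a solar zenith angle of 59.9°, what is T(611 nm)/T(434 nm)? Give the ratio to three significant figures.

1.45

Airmass: sec 59.9° = 1.9940.
τ(611 nm) = 0.0903 × (560/611)⁴ × 1.9940 = 0.0903 × 0.7056 × 1.9940 = 0.1271.
τ(434 nm) = 0.0903 × (560/434)⁴ × 1.9940 = 0.0903 × 2.7720 × 1.9940 = 0.4991.
T(611)/T(434) = exp(τ_B − τ_A) = exp(0.3721) = 1.4507.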